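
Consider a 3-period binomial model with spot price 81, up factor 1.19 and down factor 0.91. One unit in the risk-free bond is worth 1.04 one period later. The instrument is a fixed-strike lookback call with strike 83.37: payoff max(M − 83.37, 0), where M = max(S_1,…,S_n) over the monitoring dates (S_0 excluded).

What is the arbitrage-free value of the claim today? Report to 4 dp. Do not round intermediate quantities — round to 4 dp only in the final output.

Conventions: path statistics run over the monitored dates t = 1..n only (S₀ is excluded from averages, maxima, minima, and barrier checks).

price = 14.3146

Under the martingale measure an up-move has probability p* = 0.4643; value the claim as the probability-weighted average of per-path payoffs, discounted 3 periods at R = 1.04.
Enumerate all 2^3 = 8 price paths (U = up ×1.19, D = down ×0.91); each path with k up-moves has probability p*^k·(1−p*)^(3−k).
DDD: M=73.7100, payoff=0.0000, prob=0.153745
UDD: M=96.3900, payoff=13.0200, prob=0.133245
DUD: M=87.7149, payoff=4.3449, prob=0.133245
UUD: M=114.7041, payoff=31.3341, prob=0.115479
DDU: M=79.8206, payoff=0.0000, prob=0.133245
UDU: M=104.3807, payoff=21.0107, prob=0.115479
DUU: M=104.3807, payoff=21.0107, prob=0.115479
UUU: M=136.4979, payoff=53.1279, prob=0.100082
Price = Σ prob·payoff / R^3 = 16.101979 / 1.124864 = 14.3146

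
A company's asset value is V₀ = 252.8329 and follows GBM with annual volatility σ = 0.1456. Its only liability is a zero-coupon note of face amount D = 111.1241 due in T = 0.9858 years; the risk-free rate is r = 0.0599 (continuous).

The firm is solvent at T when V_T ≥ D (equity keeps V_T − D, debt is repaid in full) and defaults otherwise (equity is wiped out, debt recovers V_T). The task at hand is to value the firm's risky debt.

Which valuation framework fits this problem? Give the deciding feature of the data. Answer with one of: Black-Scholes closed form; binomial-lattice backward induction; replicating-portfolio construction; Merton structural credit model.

Key observation: the question is about default risk generated by asset-value dynamics against a debt face of 111.1241 — the structural framework prices exactly that.

framework: Merton structural credit model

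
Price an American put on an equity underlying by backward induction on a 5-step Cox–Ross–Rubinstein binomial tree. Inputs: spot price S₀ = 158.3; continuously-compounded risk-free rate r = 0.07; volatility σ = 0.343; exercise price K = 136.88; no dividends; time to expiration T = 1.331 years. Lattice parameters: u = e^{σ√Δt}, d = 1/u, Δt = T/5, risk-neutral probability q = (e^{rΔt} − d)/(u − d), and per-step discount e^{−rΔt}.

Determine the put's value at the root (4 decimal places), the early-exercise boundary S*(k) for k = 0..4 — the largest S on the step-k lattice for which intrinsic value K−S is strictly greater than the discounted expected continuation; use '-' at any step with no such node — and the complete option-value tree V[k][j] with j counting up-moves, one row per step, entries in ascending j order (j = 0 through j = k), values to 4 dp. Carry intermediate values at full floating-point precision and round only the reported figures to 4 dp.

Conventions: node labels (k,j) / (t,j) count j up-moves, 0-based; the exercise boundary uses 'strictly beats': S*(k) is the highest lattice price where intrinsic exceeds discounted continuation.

Δt=0.26620  u=1.19359  d=0.83781  q=0.50874  discount=0.98154
step 5 (expiry): payoffs max(K−S,0) = 71.5373 43.7884 4.2554 0.0000 0.0000 0.0000
step 4: (k=4,j=0): S=77.9926, K−S=58.8874, hold=56.3604 ⇒ V=58.8874 exercise | (k=4,j=1): S=111.1136, K−S=25.7664, hold=23.2394 ⇒ V=25.7664 exercise | (k=4,j=2): S=158.3000, K−S=0.0000, hold=2.0519 ⇒ V=2.0519 continue | (k=4,j=3): S=225.5249, K−S=0.0000, hold=0.0000 ⇒ V=0.0000 continue | (k=4,j=4): S=321.2982, K−S=0.0000, hold=0.0000 ⇒ V=0.0000 continue  boundary S*=111.1136
step 3: (k=3,j=0): S=93.0916, K−S=43.7884, hold=41.2614 ⇒ V=43.7884 exercise | (k=3,j=1): S=132.6246, K−S=4.2554, hold=13.4490 ⇒ V=13.4490 continue | (k=3,j=2): S=188.9460, K−S=0.0000, hold=0.9894 ⇒ V=0.9894 continue | (k=3,j=3): S=269.1853, K−S=0.0000, hold=0.0000 ⇒ V=0.0000 continue  boundary S*=93.0916
step 2: (k=2,j=0): S=111.1136, K−S=25.7664, hold=27.8302 ⇒ V=27.8302 continue | (k=2,j=1): S=158.3000, K−S=0.0000, hold=6.9791 ⇒ V=6.9791 continue | (k=2,j=2): S=225.5249, K−S=0.0000, hold=0.4771 ⇒ V=0.4771 continue  boundary S*=-
step 1: (k=1,j=0): S=132.6246, K−S=4.2554, hold=16.9045 ⇒ V=16.9045 continue | (k=1,j=1): S=188.9460, K−S=0.0000, hold=3.6035 ⇒ V=3.6035 continue  boundary S*=-
step 0: (k=0,j=0): S=158.3000, K−S=0.0000, hold=9.9506 ⇒ V=9.9506 continue  boundary S*=-

price = 9.9506
boundary = - - - 93.0916 111.1136
tree:
9.9506
16.9045 3.6035
27.8302 6.9791 0.4771
43.7884 13.4490 0.9894 0.0000
58.8874 25.7664 2.0519 0.0000 0.0000
71.5373 43.7884 4.2554 0.0000 0.0000 0.0000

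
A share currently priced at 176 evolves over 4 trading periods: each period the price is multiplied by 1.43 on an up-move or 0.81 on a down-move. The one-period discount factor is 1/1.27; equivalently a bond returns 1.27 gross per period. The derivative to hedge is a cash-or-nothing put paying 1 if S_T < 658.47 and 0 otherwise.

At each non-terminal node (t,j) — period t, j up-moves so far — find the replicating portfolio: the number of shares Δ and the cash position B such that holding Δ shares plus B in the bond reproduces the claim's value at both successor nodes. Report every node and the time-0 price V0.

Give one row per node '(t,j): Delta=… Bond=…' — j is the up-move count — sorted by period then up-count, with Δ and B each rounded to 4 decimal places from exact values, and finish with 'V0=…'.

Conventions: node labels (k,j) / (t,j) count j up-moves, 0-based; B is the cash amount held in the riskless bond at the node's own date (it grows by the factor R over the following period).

Since d<R<u, set p* = (R−d)/(u−d) = 0.7419; price each node as the discounted p*-expectation of its children.
Expiry values: V(4,0)=1.0000, V(4,1)=1.0000, V(4,2)=1.0000, V(4,3)=1.0000, V(4,4)=0.0000
Node (3,0) S=93.5336: V=(p*·1.0000+(1−p*)·1.0000)/1.27=0.7874; Δ=(1.0000−1.0000)/(133.7531−75.7622)=0.0000; B=V−Δ·S=0.7874
Node (3,1) S=165.1272: V=(p*·1.0000+(1−p*)·1.0000)/1.27=0.7874; Δ=(1.0000−1.0000)/(236.1320−133.7531)=0.0000; B=V−Δ·S=0.7874
Node (3,2) S=291.5209: V=(p*·1.0000+(1−p*)·1.0000)/1.27=0.7874; Δ=(1.0000−1.0000)/(416.8749−236.1320)=0.0000; B=V−Δ·S=0.7874
Node (3,3) S=514.6604: V=(p*·0.0000+(1−p*)·1.0000)/1.27=0.2032; Δ=(0.0000−1.0000)/(735.9644−416.8749)=-0.0031; B=V−Δ·S=1.8161
Node (2,0) S=115.4736: V=(p*·0.7874+(1−p*)·0.7874)/1.27=0.6200; Δ=(0.7874−0.7874)/(165.1272−93.5336)=0.0000; B=V−Δ·S=0.6200
Node (2,1) S=203.8608: V=(p*·0.7874+(1−p*)·0.7874)/1.27=0.6200; Δ=(0.7874−0.7874)/(291.5209−165.1272)=0.0000; B=V−Δ·S=0.6200
Node (2,2) S=359.9024: V=(p*·0.2032+(1−p*)·0.7874)/1.27=0.2787; Δ=(0.2032−0.7874)/(514.6604−291.5209)=-0.0026; B=V−Δ·S=1.2210
Node (1,0) S=142.5600: V=(p*·0.6200+(1−p*)·0.6200)/1.27=0.4882; Δ=(0.6200−0.6200)/(203.8608−115.4736)=0.0000; B=V−Δ·S=0.4882
Node (1,1) S=251.6800: V=(p*·0.2787+(1−p*)·0.6200)/1.27=0.2888; Δ=(0.2787−0.6200)/(359.9024−203.8608)=-0.0022; B=V−Δ·S=0.8393
Node (0,0) S=176.0000: V=(p*·0.2888+(1−p*)·0.4882)/1.27=0.2679; Δ=(0.2888−0.4882)/(251.6800−142.5600)=-0.0018; B=V−Δ·S=0.5895
Verification: the root portfolio costs Δ(0,0)·S0 + B(0,0) = 0.2679, matching V0.

(0,0): Delta=-0.0018 Bond=0.5895
(1,0): Delta=0.0000 Bond=0.4882
(1,1): Delta=-0.0022 Bond=0.8393
(2,0): Delta=0.0000 Bond=0.6200
(2,1): Delta=0.0000 Bond=0.6200
(2,2): Delta=-0.0026 Bond=1.2210
(3,0): Delta=0.0000 Bond=0.7874
(3,1): Delta=0.0000 Bond=0.7874
(3,2): Delta=0.0000 Bond=0.7874
(3,3): Delta=-0.0031 Bond=1.8161
V0=0.2679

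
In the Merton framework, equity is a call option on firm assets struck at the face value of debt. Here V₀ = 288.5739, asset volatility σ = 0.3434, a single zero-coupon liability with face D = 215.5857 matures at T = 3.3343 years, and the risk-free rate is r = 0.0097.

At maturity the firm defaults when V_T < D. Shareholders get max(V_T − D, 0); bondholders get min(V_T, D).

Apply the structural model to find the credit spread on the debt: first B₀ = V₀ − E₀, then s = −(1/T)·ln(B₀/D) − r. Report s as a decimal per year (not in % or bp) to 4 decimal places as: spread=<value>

spread=0.0447

With assets at 288.5739 and a single debt payment of 215.5857 at 3.3343 years:
d₁ = [ln(V₀/D) + (r + σ²/2)T] / (σ√T)
   = [ln(288.5739/215.5857) + (0.0097 + 0.5·0.3434²)·3.3343] / (0.3434·√3.3343)
   = [0.291593 + 0.228939] / 0.627051 = 0.830127
d₂ = d₁ − σ√T = 0.830127 − 0.627051 = 0.203076
N(d₁) = 0.796767,  N(d₂) = 0.580462,  e^(−rT) = 0.968175
E₀ = V₀·N(d₁) − D·e^(−rT)·N(d₂)
   = 288.5739·0.796767 − 215.5857·0.968175·0.580462 = 108.769239
B₀ = V₀ − E₀ = 288.5739 − 108.769239 = 179.804661
spread = −(1/T)·ln(B₀/D) − r = −(1/3.3343)·ln(179.804661/215.5857) − 0.0097 = 0.04473045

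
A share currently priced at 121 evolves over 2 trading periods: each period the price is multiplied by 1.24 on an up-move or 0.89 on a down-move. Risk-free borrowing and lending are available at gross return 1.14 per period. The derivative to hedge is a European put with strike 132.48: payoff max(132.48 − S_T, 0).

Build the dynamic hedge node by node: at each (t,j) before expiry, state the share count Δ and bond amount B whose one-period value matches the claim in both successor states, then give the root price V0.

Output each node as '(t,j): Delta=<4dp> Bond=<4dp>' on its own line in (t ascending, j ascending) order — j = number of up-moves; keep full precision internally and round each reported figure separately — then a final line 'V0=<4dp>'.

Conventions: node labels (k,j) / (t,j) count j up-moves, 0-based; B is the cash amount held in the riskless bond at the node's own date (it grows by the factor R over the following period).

(0,0): Delta=-0.2168 Bond=28.5353
(1,0): Delta=-0.9720 Bond=113.8559
(1,1): Delta=0.0000 Bond=0.0000
V0=2.3012

Since d<R<u, set p* = (R−d)/(u−d) = 0.7143; price each node as the discounted p*-expectation of its children.
At maturity the claim pays: V(2,0)=36.6359, V(2,1)=0.0000, V(2,2)=0.0000
Node (1,0) S=107.6900: V=(p*·0.0000+(1−p*)·36.6359)/1.14=9.1819; Δ=(0.0000−36.6359)/(133.5356−95.8441)=-0.9720; B=V−Δ·S=113.8559
Node (1,1) S=150.0400: V=(p*·0.0000+(1−p*)·0.0000)/1.14=0.0000; Δ=(0.0000−0.0000)/(186.0496−133.5356)=0.0000; B=V−Δ·S=0.0000
Node (0,0) S=121.0000: V=(p*·0.0000+(1−p*)·9.1819)/1.14=2.3012; Δ=(0.0000−9.1819)/(150.0400−107.6900)=-0.2168; B=V−Δ·S=28.5353
Verification: the root portfolio costs Δ(0,0)·S0 + B(0,0) = 2.3012, matching V0.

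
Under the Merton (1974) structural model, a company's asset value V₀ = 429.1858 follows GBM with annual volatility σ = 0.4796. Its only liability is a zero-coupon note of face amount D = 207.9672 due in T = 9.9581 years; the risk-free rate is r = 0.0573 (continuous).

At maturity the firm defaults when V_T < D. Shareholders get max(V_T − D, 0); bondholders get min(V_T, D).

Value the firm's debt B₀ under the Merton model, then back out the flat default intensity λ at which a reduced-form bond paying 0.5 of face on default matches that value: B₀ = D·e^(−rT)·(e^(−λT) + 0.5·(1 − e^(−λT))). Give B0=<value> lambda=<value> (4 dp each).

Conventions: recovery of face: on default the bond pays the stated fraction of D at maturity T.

Apply the equity-as-call identities (strike 207.9672, horizon 9.9581 years):
d₁ = [ln(V₀/D) + (r + σ²/2)T] / (σ√T)
   = [ln(429.1858/207.9672) + (0.0573 + 0.5·0.4796²)·9.9581] / (0.4796·√9.9581)
   = [0.724510 + 1.715861] / 1.513448 = 1.612458
d₂ = d₁ − σ√T = 1.612458 − 1.513448 = 0.099010
N(d₁) = 0.946569,  N(d₂) = 0.539435,  e^(−rT) = 0.565187
E₀ = V₀·N(d₁) − D·e^(−rT)·N(d₂)
   = 429.1858·0.946569 − 207.9672·0.565187·0.539435 = 342.848560
B₀ = V₀ − E₀ = 429.1858 − 342.848560 = 86.337240
e^(−λT) = (B₀·e^(rT)/D − 0.5)/(1 − 0.5) = (86.3372·1.769327/207.9672 − 0.5)/0.5 = 0.46906552
λ = −ln(0.46906552)/9.9581 = 0.076020

B0=86.3372 lambda=0.0760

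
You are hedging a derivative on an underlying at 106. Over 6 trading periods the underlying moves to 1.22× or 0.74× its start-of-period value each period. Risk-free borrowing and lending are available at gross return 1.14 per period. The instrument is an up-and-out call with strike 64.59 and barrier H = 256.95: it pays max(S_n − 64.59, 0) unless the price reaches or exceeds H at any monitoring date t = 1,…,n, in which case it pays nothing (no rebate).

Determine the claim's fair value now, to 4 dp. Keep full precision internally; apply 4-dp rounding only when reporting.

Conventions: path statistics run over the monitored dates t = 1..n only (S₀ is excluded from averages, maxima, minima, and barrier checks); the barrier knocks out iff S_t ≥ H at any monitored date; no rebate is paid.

Risk-neutral up-probability p* = (R−d)/(u−d) = (1.14−0.74)/(1.22−0.74) = 0.8333; the claim prices as the p*-weighted sum of path payoffs discounted by R^6.
Enumerate all 2^6 = 64 price paths (U = up ×1.22, D = down ×0.74); each path with k up-moves has probability p*^k·(1−p*)^(6−k).
DDDDDD: M=78.4400, payoff=0.0000, prob=0.000021
UDDDDD: M=129.3200, payoff=0.0000, prob=0.000107
DUDDDD: M=95.6968, payoff=0.0000, prob=0.000107
UUDDDD: M=157.7704, payoff=0.0000, prob=0.000536
DDUDDD: M=78.4400, payoff=0.0000, prob=0.000107
UDUDDD: M=129.3200, payoff=0.0000, prob=0.000536
DUUDDD: M=116.7501, payoff=0.0000, prob=0.000536
UUUDDD: M=192.4799, payoff=13.4075, prob=0.002679
DDDUDD: M=78.4400, payoff=0.0000, prob=0.000107
UDDUDD: M=129.3200, payoff=0.0000, prob=0.000536
DUDUDD: M=95.6968, payoff=0.0000, prob=0.000536
UUDUDD: M=157.7704, payoff=13.4075, prob=0.002679
DDUUDD: M=86.3951, payoff=0.0000, prob=0.000536
UDUUDD: M=142.4351, payoff=13.4075, prob=0.002679
DUUUDD: M=142.4351, payoff=13.4075, prob=0.002679
UUUUDD: M=234.8255, payoff=64.0004, prob=0.013396
DDDDUD: M=78.4400, payoff=0.0000, prob=0.000107
UDDDUD: M=129.3200, payoff=0.0000, prob=0.000536
DUDDUD: M=95.6968, payoff=0.0000, prob=0.000536
UUDDUD: M=157.7704, payoff=13.4075, prob=0.002679
DDUDUD: M=78.4400, payoff=0.0000, prob=0.000536
UDUDUD: M=129.3200, payoff=13.4075, prob=0.002679
DUUDUD: M=116.7501, payoff=13.4075, prob=0.002679
UUUDUD: M=192.4799, payoff=64.0004, prob=0.013396
DDDUUD: M=78.4400, payoff=0.0000, prob=0.000536
UDDUUD: M=129.3200, payoff=13.4075, prob=0.002679
DUDUUD: M=105.4020, payoff=13.4075, prob=0.002679
UUDUUD: M=173.7708, payoff=64.0004, prob=0.013396
DDUUUD: M=105.4020, payoff=13.4075, prob=0.002679
UDUUUD: M=173.7708, payoff=64.0004, prob=0.013396
DUUUUD: M=173.7708, payoff=64.0004, prob=0.013396
UUUUUD: M=286.4871, payoff=0.0000, prob=0.066980
DDDDDU: M=78.4400, payoff=0.0000, prob=0.000107
UDDDDU: M=129.3200, payoff=0.0000, prob=0.000536
DUDDDU: M=95.6968, payoff=0.0000, prob=0.000536
UUDDDU: M=157.7704, payoff=13.4075, prob=0.002679
DDUDDU: M=78.4400, payoff=0.0000, prob=0.000536
UDUDDU: M=129.3200, payoff=13.4075, prob=0.002679
DUUDDU: M=116.7501, payoff=13.4075, prob=0.002679
UUUDDU: M=192.4799, payoff=64.0004, prob=0.013396
DDDUDU: M=78.4400, payoff=0.0000, prob=0.000536
UDDUDU: M=129.3200, payoff=13.4075, prob=0.002679
DUDUDU: M=95.6968, payoff=13.4075, prob=0.002679
UUDUDU: M=157.7704, payoff=64.0004, prob=0.013396
DDUUDU: M=86.3951, payoff=13.4075, prob=0.002679
UDUUDU: M=142.4351, payoff=64.0004, prob=0.013396
DUUUDU: M=142.4351, payoff=64.0004, prob=0.013396
UUUUDU: M=234.8255, payoff=147.4104, prob=0.066980
DDDDUU: M=78.4400, payoff=0.0000, prob=0.000536
UDDDUU: M=129.3200, payoff=13.4075, prob=0.002679
DUDDUU: M=95.6968, payoff=13.4075, prob=0.002679
UUDDUU: M=157.7704, payoff=64.0004, prob=0.013396
DDUDUU: M=78.4400, payoff=13.4075, prob=0.002679
UDUDUU: M=129.3200, payoff=64.0004, prob=0.013396
DUUDUU: M=128.5904, payoff=64.0004, prob=0.013396
UUUDUU: M=212.0004, payoff=147.4104, prob=0.066980
DDDUUU: M=78.4400, payoff=13.4075, prob=0.002679
UDDUUU: M=129.3200, payoff=64.0004, prob=0.013396
DUDUUU: M=128.5904, payoff=64.0004, prob=0.013396
UUDUUU: M=212.0004, payoff=147.4104, prob=0.066980
DDUUUU: M=128.5904, payoff=64.0004, prob=0.013396
UDUUUU: M=212.0004, payoff=147.4104, prob=0.066980
DUUUUU: M=212.0004, payoff=147.4104, prob=0.066980
UUUUUU: M=349.5142, payoff=0.0000, prob=0.334898
Price = Σ prob·payoff / R^6 = 62.946043 / 2.194973 = 28.6774

price = 28.6774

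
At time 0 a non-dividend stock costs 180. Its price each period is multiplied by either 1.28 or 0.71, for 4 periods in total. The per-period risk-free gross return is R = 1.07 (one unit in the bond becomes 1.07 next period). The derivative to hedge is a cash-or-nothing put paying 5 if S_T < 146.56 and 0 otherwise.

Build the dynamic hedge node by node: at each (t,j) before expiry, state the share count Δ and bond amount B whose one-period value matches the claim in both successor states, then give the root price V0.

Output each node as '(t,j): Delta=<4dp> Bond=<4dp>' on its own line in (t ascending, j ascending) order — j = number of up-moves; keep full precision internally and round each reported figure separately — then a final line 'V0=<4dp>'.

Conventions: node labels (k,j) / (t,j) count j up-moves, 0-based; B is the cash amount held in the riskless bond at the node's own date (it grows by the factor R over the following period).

(0,0): Delta=-0.0102 Bond=2.3937
(1,0): Delta=-0.0279 Bond=4.8194
(1,1): Delta=-0.0045 Bond=1.2441
(2,0): Delta=-0.0571 Bond=7.8029
(2,1): Delta=-0.0185 Bond=3.6131
(2,2): Delta=0.0000 Bond=0.0000
(3,0): Delta=0.0000 Bond=4.6729
(3,1): Delta=-0.0755 Bond=10.4935
(3,2): Delta=0.0000 Bond=0.0000
(3,3): Delta=0.0000 Bond=0.0000
V0=0.5522

Under the risk-neutral measure, an up-move has probability p* = (R−d)/(u−d) = 0.6316 and values discount at R = 1.07.
Expiry values: V(4,0)=5.0000, V(4,1)=5.0000, V(4,2)=0.0000, V(4,3)=0.0000, V(4,4)=0.0000
  t=3,j=0: stock 64.4240 → up 82.4627 (V=5.0000), down 45.7410 (V=5.0000). Price 4.6729; hedge Δ=0.0000, bond B=4.6729.
  t=3,j=1: stock 116.1446 → up 148.6651 (V=0.0000), down 82.4627 (V=5.0000). Price 1.7216; hedge Δ=-0.0755, bond B=10.4935.
  t=3,j=2: stock 209.3875 → up 268.0160 (V=0.0000), down 148.6651 (V=0.0000). Price 0.0000; hedge Δ=0.0000, bond B=0.0000.
  t=3,j=3: stock 377.4874 → up 483.1838 (V=0.0000), down 268.0160 (V=0.0000). Price 0.0000; hedge Δ=0.0000, bond B=0.0000.
  t=2,j=0: stock 90.7380 → up 116.1446 (V=1.7216), down 64.4240 (V=4.6729). Price 2.6252; hedge Δ=-0.0571, bond B=7.8029.
  t=2,j=1: stock 163.5840 → up 209.3875 (V=0.0000), down 116.1446 (V=1.7216). Price 0.5928; hedge Δ=-0.0185, bond B=3.6131.
  t=2,j=2: stock 294.9120 → up 377.4874 (V=0.0000), down 209.3875 (V=0.0000). Price 0.0000; hedge Δ=0.0000, bond B=0.0000.
  t=1,j=0: stock 127.8000 → up 163.5840 (V=0.5928), down 90.7380 (V=2.6252). Price 1.2538; hedge Δ=-0.0279, bond B=4.8194.
  t=1,j=1: stock 230.4000 → up 294.9120 (V=0.0000), down 163.5840 (V=0.5928). Price 0.2041; hedge Δ=-0.0045, bond B=1.2441.
  t=0,j=0: stock 180.0000 → up 230.4000 (V=0.2041), down 127.8000 (V=1.2538). Price 0.5522; hedge Δ=-0.0102, bond B=2.3937.
As a check, the time-0 holding Δ(0,0)·S0 + B(0,0) comes to 0.5522 — exactly V0.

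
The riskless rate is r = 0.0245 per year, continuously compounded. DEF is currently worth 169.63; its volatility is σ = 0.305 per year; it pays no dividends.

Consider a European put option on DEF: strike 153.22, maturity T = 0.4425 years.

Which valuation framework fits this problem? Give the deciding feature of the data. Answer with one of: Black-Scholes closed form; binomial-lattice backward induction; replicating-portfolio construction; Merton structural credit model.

framework: Black-Scholes closed form

Key observation: with DEF following a GBM at constant σ and r, the European put struck at 153.22 prices in closed form — nothing here needs a stepwise model or a balance sheet.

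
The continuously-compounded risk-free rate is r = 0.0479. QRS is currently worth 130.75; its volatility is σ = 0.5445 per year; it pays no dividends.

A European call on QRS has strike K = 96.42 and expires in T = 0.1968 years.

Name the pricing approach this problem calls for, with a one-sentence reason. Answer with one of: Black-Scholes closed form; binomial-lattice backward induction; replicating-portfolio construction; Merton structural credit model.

framework: Black-Scholes closed form

Key observation: a European-exercise option on QRS struck at 96.42 — a GBM underlying with constant parameters — admits an analytic price: the data contain no early exercise, no discrete tree, no debt structure.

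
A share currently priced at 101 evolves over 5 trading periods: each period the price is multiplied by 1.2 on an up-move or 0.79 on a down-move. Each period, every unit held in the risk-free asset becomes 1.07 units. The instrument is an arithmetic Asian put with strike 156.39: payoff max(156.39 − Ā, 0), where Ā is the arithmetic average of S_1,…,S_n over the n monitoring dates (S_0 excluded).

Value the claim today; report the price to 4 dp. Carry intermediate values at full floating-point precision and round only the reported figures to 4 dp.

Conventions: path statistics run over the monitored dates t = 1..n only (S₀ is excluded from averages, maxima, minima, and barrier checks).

price = 25.7590

Under the martingale measure an up-move has probability p* = 0.6829; value the claim as the probability-weighted average of per-path payoffs, discounted 5 periods at R = 1.07.
Enumerate all 2^5 = 32 price paths (U = up ×1.2, D = down ×0.79); each path with k up-moves has probability p*^k·(1−p*)^(5−k).
DDDDD: Ā=52.6078, payoff=103.7822, prob=0.003205
UDDDD: Ā=79.9105, payoff=76.4795, prob=0.006903
DUDDD: Ā=71.6285, payoff=84.7615, prob=0.006903
UUDDD: Ā=108.8029, payoff=47.5871, prob=0.014867
DDUDD: Ā=65.0858, payoff=91.3042, prob=0.006903
UDUDD: Ā=98.8645, payoff=57.5255, prob=0.014867
DUUDD: Ā=90.5825, payoff=65.8075, prob=0.014867
UUUDD: Ā=137.5936, payoff=18.7964, prob=0.032021
DDDUD: Ā=59.9170, payoff=96.4730, prob=0.006903
UDDUD: Ā=91.0131, payoff=65.3769, prob=0.014867
DUDUD: Ā=82.7311, payoff=73.6589, prob=0.014867
UUDUD: Ā=125.6675, payoff=30.7225, prob=0.032021
DDUUD: Ā=76.1883, payoff=80.2017, prob=0.014867
UDUUD: Ā=115.7291, payoff=40.6609, prob=0.032021
DUUUD: Ā=107.4471, payoff=48.9429, prob=0.032021
UUUUD: Ā=163.2108, payoff=0.0000, prob=0.068969
DDDDU: Ā=55.8336, payoff=100.5564, prob=0.006903
UDDDU: Ā=84.8106, payoff=71.5794, prob=0.014867
DUDDU: Ā=76.5286, payoff=79.8614, prob=0.014867
UUDDU: Ā=116.2459, payoff=40.1441, prob=0.032021
DDUDU: Ā=69.9858, payoff=86.4042, prob=0.014867
UDUDU: Ā=106.3075, payoff=50.0825, prob=0.032021
DUUDU: Ā=98.0255, payoff=58.3645, prob=0.032021
UUUDU: Ā=148.8995, payoff=7.4905, prob=0.068969
DDDUU: Ā=64.8170, payoff=91.5730, prob=0.014867
UDDUU: Ā=98.4562, payoff=57.9338, prob=0.032021
DUDUU: Ā=90.1742, payoff=66.2158, prob=0.032021
UUDUU: Ā=136.9735, payoff=19.4165, prob=0.068969
DDUUU: Ā=83.6314, payoff=72.7586, prob=0.032021
UDUUU: Ā=127.0351, payoff=29.3549, prob=0.068969
DUUUU: Ā=118.7531, payoff=37.6369, prob=0.068969
UUUUU: Ā=180.3844, payoff=0.0000, prob=0.148549
Price = Σ prob·payoff / R^5 = 36.128306 / 1.402552 = 25.7590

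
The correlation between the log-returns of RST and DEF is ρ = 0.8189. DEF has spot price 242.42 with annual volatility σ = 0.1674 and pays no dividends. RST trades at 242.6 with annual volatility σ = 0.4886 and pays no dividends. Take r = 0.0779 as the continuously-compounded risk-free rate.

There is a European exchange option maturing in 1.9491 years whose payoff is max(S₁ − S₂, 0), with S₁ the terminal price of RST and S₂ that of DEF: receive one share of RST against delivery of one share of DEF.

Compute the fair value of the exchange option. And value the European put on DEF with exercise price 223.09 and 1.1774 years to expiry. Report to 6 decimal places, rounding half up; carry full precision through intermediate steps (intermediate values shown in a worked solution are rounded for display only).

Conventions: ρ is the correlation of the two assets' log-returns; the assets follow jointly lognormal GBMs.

σ_eff = √(σ₁² + σ₂² − 2ρσ₁σ₂) = √(0.4886² + 0.1674² − 2·0.8189·0.4886·0.1674) = 0.364410
d₁ = (ln(S₁/S₂) + (q₂ − q₁ + σ_eff²/2)T) / (σ_eff√T) = (ln(242.6/242.42) + (0.0 − 0.0 + 0.066397)·1.9491) / 0.508753 = 0.255835
d₂ = d₁ − σ_eff√T = 0.255835 − 0.508753 = -0.252918
N(d₁) = 0.600961,  N(d₂) = 0.400166
V = S₁·e^{−q₁T}·N(d₁) − S₂·e^{−q₂T}·N(d₂) = 145.793145 − 97.008236 = 48.784908
[vanilla: DEF put K=223.09]
σ√T = 0.1674·√1.1774 = 0.181642
d₁ = (ln(S/K) + (r+σ²/2)T) / (σ√T) = (ln(242.42/223.09) + (0.0779+0.1674²/2)·1.1774) / 0.181642 = (0.083096 + 0.108216) / 0.181642 = 1.053239
d₂ = d₁ − σ√T = 1.053239 − 0.181642 = 0.871596
e^{−rT} = 0.912361
N(−d₁) = 0.146116,  N(−d₂) = 0.191714
price = K·e^{−rT}·N(−d₂) − S·N(−d₁) = 39.021267 − 35.421384 = 3.599884

exchange price = 48.784908
price(DEF put K=223.09) = 3.599884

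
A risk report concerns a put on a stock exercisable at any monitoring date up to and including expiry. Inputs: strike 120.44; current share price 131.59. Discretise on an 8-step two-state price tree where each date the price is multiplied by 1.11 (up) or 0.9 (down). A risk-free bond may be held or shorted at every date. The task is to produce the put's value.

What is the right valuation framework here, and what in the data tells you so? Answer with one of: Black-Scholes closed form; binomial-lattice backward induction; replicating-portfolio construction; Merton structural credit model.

framework: binomial-lattice backward induction

Key observation: the exercise right at every one of the 8 steps is what matters: each node needs max(120.44 − S, continuation), which only the stepwise tree valuation starting from spot 131.59 delivers.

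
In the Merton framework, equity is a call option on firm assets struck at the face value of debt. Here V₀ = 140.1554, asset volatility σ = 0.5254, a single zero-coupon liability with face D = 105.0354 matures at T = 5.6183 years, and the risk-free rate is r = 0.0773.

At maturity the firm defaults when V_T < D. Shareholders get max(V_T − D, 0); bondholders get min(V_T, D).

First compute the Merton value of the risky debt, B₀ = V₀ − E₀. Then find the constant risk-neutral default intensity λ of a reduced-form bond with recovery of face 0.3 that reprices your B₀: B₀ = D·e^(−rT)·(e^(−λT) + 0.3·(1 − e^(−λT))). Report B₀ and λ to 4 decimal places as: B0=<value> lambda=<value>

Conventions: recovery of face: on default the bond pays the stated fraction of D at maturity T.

Apply the equity-as-call identities (strike 105.0354, horizon 5.6183 years):
d₁ = [ln(V₀/D) + (r + σ²/2)T] / (σ√T)
   = [ln(140.1554/105.0354) + (0.0773 + 0.5·0.5254²)·5.6183] / (0.5254·√5.6183)
   = [0.288454 + 1.209747] / 1.245353 = 1.203033
d₂ = d₁ − σ√T = 1.203033 − 1.245353 = -0.042320
N(d₁) = 0.885518,  N(d₂) = 0.483122,  e^(−rT) = 0.647721
E₀ = V₀·N(d₁) − D·e^(−rT)·N(d₂)
   = 140.1554·0.885518 − 105.0354·0.647721·0.483122 = 91.241613
B₀ = V₀ − E₀ = 140.1554 − 91.241613 = 48.913787
e^(−λT) = (B₀·e^(rT)/D − 0.3)/(1 − 0.3) = (48.9138·1.543874/105.0354 − 0.3)/0.7 = 0.59852073
λ = −ln(0.59852073)/5.6183 = 0.091361

B0=48.9138 lambda=0.0914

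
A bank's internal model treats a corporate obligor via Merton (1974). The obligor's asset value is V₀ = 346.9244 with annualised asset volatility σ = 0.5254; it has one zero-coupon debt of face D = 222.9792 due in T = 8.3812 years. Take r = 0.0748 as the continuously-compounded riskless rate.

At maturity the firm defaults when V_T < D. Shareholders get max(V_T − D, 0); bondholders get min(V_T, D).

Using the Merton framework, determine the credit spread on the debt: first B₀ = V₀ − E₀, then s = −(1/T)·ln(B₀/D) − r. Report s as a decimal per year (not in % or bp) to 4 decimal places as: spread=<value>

With assets at 346.9244 and a single debt payment of 222.9792 at 8.3812 years:
d₁ = [ln(V₀/D) + (r + σ²/2)T] / (σ√T)
   = [ln(346.9244/222.9792) + (0.0748 + 0.5·0.5254²)·8.3812] / (0.5254·√8.3812)
   = [0.442028 + 1.783709] / 1.521049 = 1.463291
d₂ = d₁ − σ√T = 1.463291 − 1.521049 = -0.057758
N(d₁) = 0.928306,  N(d₂) = 0.476971,  e^(−rT) = 0.534238
E₀ = V₀·N(d₁) − D·e^(−rT)·N(d₂)
   = 346.9244·0.928306 − 222.9792·0.534238·0.476971 = 265.233392
B₀ = V₀ − E₀ = 346.9244 − 265.233392 = 81.691008
spread = −(1/T)·ln(B₀/D) − r = −(1/8.3812)·ln(81.691008/222.9792) − 0.0748 = 0.04500797

spread=0.0450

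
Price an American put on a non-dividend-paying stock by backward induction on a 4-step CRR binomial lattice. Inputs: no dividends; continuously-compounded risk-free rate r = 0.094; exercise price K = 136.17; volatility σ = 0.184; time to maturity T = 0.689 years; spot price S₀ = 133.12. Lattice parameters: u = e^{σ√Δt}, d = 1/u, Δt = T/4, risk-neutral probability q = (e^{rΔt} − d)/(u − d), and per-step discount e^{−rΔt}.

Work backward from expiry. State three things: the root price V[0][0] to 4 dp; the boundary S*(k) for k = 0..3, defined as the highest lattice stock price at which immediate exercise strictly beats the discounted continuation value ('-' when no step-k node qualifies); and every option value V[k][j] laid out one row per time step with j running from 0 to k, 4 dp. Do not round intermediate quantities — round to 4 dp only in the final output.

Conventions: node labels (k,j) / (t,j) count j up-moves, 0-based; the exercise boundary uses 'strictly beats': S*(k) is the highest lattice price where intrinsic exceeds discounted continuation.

Δt=0.17225  u=1.07936  d=0.92648  q=0.58769  discount=0.98394
step 4 (expiry): payoffs max(K−S,0) = 38.0895 21.9050 3.0500 0.0000 0.0000
step 3: (k=3,j=0): S=105.8639, K−S=30.3061, hold=28.1191 ⇒ V=30.3061 exercise | (k=3,j=1): S=123.3327, K−S=12.8373, hold=10.6503 ⇒ V=12.8373 exercise | (k=3,j=2): S=143.6840, K−S=0.0000, hold=1.2373 ⇒ V=1.2373 continue | (k=3,j=3): S=167.3935, K−S=0.0000, hold=0.0000 ⇒ V=0.0000 continue  boundary S*=123.3327
step 2: (k=2,j=0): S=114.2650, K−S=21.9050, hold=19.7180 ⇒ V=21.9050 exercise | (k=2,j=1): S=133.1200, K−S=3.0500, hold=5.9234 ⇒ V=5.9234 continue | (k=2,j=2): S=155.0864, K−S=0.0000, hold=0.5020 ⇒ V=0.5020 continue  boundary S*=114.2650
step 1: (k=1,j=0): S=123.3327, K−S=12.8373, hold=12.3118 ⇒ V=12.8373 exercise | (k=1,j=1): S=143.6840, K−S=0.0000, hold=2.6933 ⇒ V=2.6933 continue  boundary S*=123.3327
step 0: (k=0,j=0): S=133.1200, K−S=3.0500, hold=6.7654 ⇒ V=6.7654 continue  boundary S*=-

price = 6.7654
boundary = - 123.3327 114.2650 123.3327
tree:
6.7654
12.8373 2.6933
21.9050 5.9234 0.5020
30.3061 12.8373 1.2373 0.0000
38.0895 21.9050 3.0500 0.0000 0.0000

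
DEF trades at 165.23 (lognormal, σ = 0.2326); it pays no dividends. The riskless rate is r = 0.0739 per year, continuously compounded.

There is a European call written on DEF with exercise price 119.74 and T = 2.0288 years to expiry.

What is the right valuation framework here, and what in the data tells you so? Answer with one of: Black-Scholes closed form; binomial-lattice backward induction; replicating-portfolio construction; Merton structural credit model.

framework: Black-Scholes closed form

Key observation: everything needed for the exact continuous-time valuation of the European call on DEF (strike 119.74) is given, and no feature rules the closed form out.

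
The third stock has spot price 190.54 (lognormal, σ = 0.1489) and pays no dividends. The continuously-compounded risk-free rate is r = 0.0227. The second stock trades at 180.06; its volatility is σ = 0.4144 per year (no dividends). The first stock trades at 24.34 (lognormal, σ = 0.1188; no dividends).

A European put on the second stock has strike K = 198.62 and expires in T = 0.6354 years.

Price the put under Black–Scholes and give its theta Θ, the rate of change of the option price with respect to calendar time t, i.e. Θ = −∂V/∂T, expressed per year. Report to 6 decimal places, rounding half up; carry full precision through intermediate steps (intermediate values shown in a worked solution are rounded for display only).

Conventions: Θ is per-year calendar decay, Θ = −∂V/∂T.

price = 33.288883
Θ = -15.656780

σ√T = 0.4144·√0.6354 = 0.330326
d₁ = (ln(S/K) + (r+σ²/2)T) / (σ√T) = (ln(180.06/198.62) + (0.0227+0.4144²/2)·0.6354) / 0.330326 = (-0.098103 + 0.068981) / 0.330326 = -0.088161
d₂ = d₁ − σ√T = -0.088161 − 0.330326 = -0.418488
e^{−rT} = 0.985680
N(−d₁) = 0.535126,  N(−d₂) = 0.662205
Put price V = K·e^{−rT}·N(−d₂) − S·N(−d₁) = 129.643617 − 96.354734 = 33.288883
φ(d₁) = (1/√(2π))·e^{−d₁²/2} = 0.397395
Θ = −S·φ(d₁)·σ/(2√T) + r·K·e^{−rT}·N(−d₂) = −18.599690 + 2.942910 = -15.656780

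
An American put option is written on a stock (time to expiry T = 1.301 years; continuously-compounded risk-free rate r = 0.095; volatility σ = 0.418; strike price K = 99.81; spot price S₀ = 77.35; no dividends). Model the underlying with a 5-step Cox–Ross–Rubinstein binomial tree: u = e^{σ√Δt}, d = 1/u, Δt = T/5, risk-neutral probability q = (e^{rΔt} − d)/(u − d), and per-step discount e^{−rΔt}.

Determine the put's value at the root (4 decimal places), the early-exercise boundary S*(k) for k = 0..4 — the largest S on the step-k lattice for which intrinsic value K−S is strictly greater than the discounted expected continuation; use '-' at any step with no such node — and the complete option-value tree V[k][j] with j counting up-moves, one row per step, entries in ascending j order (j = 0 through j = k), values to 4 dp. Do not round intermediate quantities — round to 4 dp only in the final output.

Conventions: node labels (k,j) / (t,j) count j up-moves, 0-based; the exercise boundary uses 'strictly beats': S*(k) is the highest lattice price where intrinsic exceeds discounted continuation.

Δt=0.26020  u=1.23766  d=0.80798  q=0.50514  discount=0.97558
step 5 (expiry): payoffs max(K−S,0) = 73.1747 59.0102 37.3129 4.0771 0.0000 0.0000
step 4: (k=4,j=0): S=32.9653, K−S=66.8447, hold=64.4077 ⇒ V=66.8447 exercise | (k=4,j=1): S=50.4962, K−S=49.3138, hold=46.8768 ⇒ V=49.3138 exercise | (k=4,j=2): S=77.3500, K−S=22.4600, hold=20.0230 ⇒ V=22.4600 exercise | (k=4,j=3): S=118.4845, K−S=0.0000, hold=1.9683 ⇒ V=1.9683 continue | (k=4,j=4): S=181.4943, K−S=0.0000, hold=0.0000 ⇒ V=0.0000 continue  boundary S*=77.3500
step 3: (k=3,j=0): S=40.7998, K−S=59.0102, hold=56.5732 ⇒ V=59.0102 exercise | (k=3,j=1): S=62.4971, K−S=37.3129, hold=34.8760 ⇒ V=37.3129 exercise | (k=3,j=2): S=95.7329, K−S=4.0771, hold=11.8132 ⇒ V=11.8132 continue | (k=3,j=3): S=146.6434, K−S=0.0000, hold=0.9503 ⇒ V=0.9503 continue  boundary S*=62.4971
step 2: (k=2,j=0): S=50.4962, K−S=49.3138, hold=46.8768 ⇒ V=49.3138 exercise | (k=2,j=1): S=77.3500, K−S=22.4600, hold=23.8354 ⇒ V=23.8354 continue | (k=2,j=2): S=118.4845, K−S=0.0000, hold=6.1714 ⇒ V=6.1714 continue  boundary S*=50.4962
step 1: (k=1,j=0): S=62.4971, K−S=37.3129, hold=35.5538 ⇒ V=37.3129 exercise | (k=1,j=1): S=95.7329, K−S=4.0771, hold=14.5485 ⇒ V=14.5485 continue  boundary S*=62.4971
step 0: (k=0,j=0): S=77.3500, K−S=22.4600, hold=25.1834 ⇒ V=25.1834 continue  boundary S*=-

price = 25.1834
boundary = - 62.4971 50.4962 62.4971 77.3500
tree:
25.1834
37.3129 14.5485
49.3138 23.8354 6.1714
59.0102 37.3129 11.8132 0.9503
66.8447 49.3138 22.4600 1.9683 0.0000
73.1747 59.0102 37.3129 4.0771 0.0000 0.0000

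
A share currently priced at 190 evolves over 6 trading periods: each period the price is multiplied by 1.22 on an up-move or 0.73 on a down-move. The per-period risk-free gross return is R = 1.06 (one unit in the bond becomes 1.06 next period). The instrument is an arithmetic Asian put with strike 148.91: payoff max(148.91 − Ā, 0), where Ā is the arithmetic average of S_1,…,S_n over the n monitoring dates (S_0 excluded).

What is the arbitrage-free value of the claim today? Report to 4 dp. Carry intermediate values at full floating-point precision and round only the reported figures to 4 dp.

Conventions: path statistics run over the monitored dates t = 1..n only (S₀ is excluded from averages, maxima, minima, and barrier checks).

With p* = (R−d)/(u−d) = 0.6735, sum probability × payoff across the paths and divide by R^6.
Enumerate all 2^6 = 64 price paths (U = up ×1.22, D = down ×0.73); each path with k up-moves has probability p*^k·(1−p*)^(6−k).
DDDDDD: Ā=72.6605, payoff=76.2495, prob=0.001212
UDDDDD: Ā=121.4325, payoff=27.4775, prob=0.002500
DUDDDD: Ā=105.9159, payoff=42.9941, prob=0.002500
UUDDDD: Ā=177.0101, payoff=0.0000, prob=0.005156
DDUDDD: Ā=94.5887, payoff=54.3213, prob=0.002500
UDUDDD: Ā=158.0798, payoff=0.0000, prob=0.005156
DUUDDD: Ā=142.5631, payoff=6.3469, prob=0.005156
UUUDDD: Ā=238.2561, payoff=0.0000, prob=0.010635
DDDUDD: Ā=86.3199, payoff=62.5901, prob=0.002500
UDDUDD: Ā=144.2606, payoff=4.6494, prob=0.005156
DUDUDD: Ā=128.7440, payoff=20.1660, prob=0.005156
UUDUDD: Ā=215.1611, payoff=0.0000, prob=0.010635
DDUUDD: Ā=117.4168, payoff=31.4932, prob=0.005156
UDUUDD: Ā=196.2308, payoff=0.0000, prob=0.010635
DUUUDD: Ā=180.7141, payoff=0.0000, prob=0.010635
UUUUDD: Ā=302.0154, payoff=0.0000, prob=0.021934
DDDDUD: Ā=80.2836, payoff=68.6264, prob=0.002500
UDDDUD: Ā=134.1727, payoff=14.7373, prob=0.005156
DUDDUD: Ā=118.6560, payoff=30.2540, prob=0.005156
UUDDUD: Ā=198.3018, payoff=0.0000, prob=0.010635
DDUDUD: Ā=107.3288, payoff=41.5812, prob=0.005156
UDUDUD: Ā=179.3714, payoff=0.0000, prob=0.010635
DUUDUD: Ā=163.8548, payoff=0.0000, prob=0.010635
UUUDUD: Ā=273.8395, payoff=0.0000, prob=0.021934
DDDUUD: Ā=99.0600, payoff=49.8500, prob=0.005156
UDDUUD: Ā=165.5523, payoff=0.0000, prob=0.010635
DUDUUD: Ā=150.0356, payoff=0.0000, prob=0.010635
UUDUUD: Ā=250.7445, payoff=0.0000, prob=0.021934
DDUUUD: Ā=138.7085, payoff=10.2015, prob=0.010635
UDUUUD: Ā=231.8142, payoff=0.0000, prob=0.021934
DUUUUD: Ā=216.2975, payoff=0.0000, prob=0.021934
UUUUUD: Ā=361.4835, payoff=0.0000, prob=0.045239
DDDDDU: Ā=75.8772, payoff=73.0328, prob=0.002500
UDDDDU: Ā=126.8084, payoff=22.1016, prob=0.005156
DUDDDU: Ā=111.2918, payoff=37.6182, prob=0.005156
UUDDDU: Ā=185.9945, payoff=0.0000, prob=0.010635
DDUDDU: Ā=99.9646, payoff=48.9454, prob=0.005156
UDUDDU: Ā=167.0641, payoff=0.0000, prob=0.010635
DUUDDU: Ā=151.5475, payoff=0.0000, prob=0.010635
UUUDDU: Ā=253.2711, payoff=0.0000, prob=0.021934
DDDUDU: Ā=91.6958, payoff=57.2142, prob=0.005156
UDDUDU: Ā=153.2450, payoff=0.0000, prob=0.010635
DUDUDU: Ā=137.7283, payoff=11.1817, prob=0.010635
UUDUDU: Ā=230.1761, payoff=0.0000, prob=0.021934
DDUUDU: Ā=126.4011, payoff=22.5089, prob=0.010635
UDUUDU: Ā=211.2457, payoff=0.0000, prob=0.021934
DUUUDU: Ā=195.7291, payoff=0.0000, prob=0.021934
UUUUDU: Ā=327.1089, payoff=0.0000, prob=0.045239
DDDDUU: Ā=85.6595, payoff=63.2505, prob=0.005156
UDDDUU: Ā=143.1570, payoff=5.7530, prob=0.010635
DUDDUU: Ā=127.6403, payoff=21.2697, prob=0.010635
UUDDUU: Ā=213.3167, payoff=0.0000, prob=0.021934
DDUDUU: Ā=116.3132, payoff=32.5968, prob=0.010635
UDUDUU: Ā=194.3864, payoff=0.0000, prob=0.021934
DUUDUU: Ā=178.8697, payoff=0.0000, prob=0.021934
UUUDUU: Ā=298.9330, payoff=0.0000, prob=0.045239
DDDUUU: Ā=108.0443, payoff=40.8657, prob=0.010635
UDDUUU: Ā=180.5672, payoff=0.0000, prob=0.021934
DUDUUU: Ā=165.0506, payoff=0.0000, prob=0.021934
UUDUUU: Ā=275.8380, payoff=0.0000, prob=0.045239
DDUUUU: Ā=153.7234, payoff=0.0000, prob=0.021934
UDUUUU: Ā=256.9076, payoff=0.0000, prob=0.045239
DUUUUU: Ā=241.3910, payoff=0.0000, prob=0.045239
UUUUUU: Ā=403.4205, payoff=0.0000, prob=0.093305
Price = Σ prob·payoff / R^6 = 4.658367 / 1.418519 = 3.2840

price = 3.2840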